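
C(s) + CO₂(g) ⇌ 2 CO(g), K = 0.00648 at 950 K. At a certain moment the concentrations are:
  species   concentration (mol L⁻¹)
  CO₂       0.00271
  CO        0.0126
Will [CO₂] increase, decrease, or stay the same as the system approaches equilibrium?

(C is a pure solid — omitted from Q.)
Q = [CO]² / [CO₂] = (0.0126)² / (0.00271) = 0.0586
Q = 0.0586 > K = 0.00648: net reverse reaction.
CO₂ is a reactant, so it increases.

increase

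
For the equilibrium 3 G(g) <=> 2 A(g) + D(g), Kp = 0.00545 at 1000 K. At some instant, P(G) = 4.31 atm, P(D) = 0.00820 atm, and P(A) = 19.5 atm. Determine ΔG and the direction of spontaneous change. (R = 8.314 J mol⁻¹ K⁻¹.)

Qp = P(A)²·P(D) / P(G)³ = (19.5)²·(0.00820) / (4.31)³ = 0.0389
ΔG = RT ln(Qp/Kp) = (8.314 J mol⁻¹ K⁻¹)(1000 K) × ln(0.0389/0.00545)
   = (8.314 kJ/mol)(1.965) = 16.3 kJ/mol
ΔG > 0, so the forward reaction is non-spontaneous (proceeds in reverse).

ΔG = 16.3 kJ/mol; the forward reaction is non-spontaneous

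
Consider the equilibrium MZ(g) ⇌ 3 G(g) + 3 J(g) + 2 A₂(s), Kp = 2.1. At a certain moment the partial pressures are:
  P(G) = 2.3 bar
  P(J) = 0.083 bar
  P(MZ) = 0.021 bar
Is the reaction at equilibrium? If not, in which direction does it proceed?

(A₂ is a pure solid — omitted from Qp.)
Qp = P(G)³·P(J)³ / P(MZ) = (2.3)³·(0.083)³ / (0.021) = 0.33
Qp = 0.33 < Kp = 2.1, so the forward reaction proceeds.

toward products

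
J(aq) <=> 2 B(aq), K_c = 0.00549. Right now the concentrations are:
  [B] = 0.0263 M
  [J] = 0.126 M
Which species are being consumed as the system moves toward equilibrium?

none (at equilibrium)

Q_c = [B]² / [J] = (0.0263)² / (0.126) = 0.00549
Q_c = 0.00549 = K_c; the system is at equilibrium.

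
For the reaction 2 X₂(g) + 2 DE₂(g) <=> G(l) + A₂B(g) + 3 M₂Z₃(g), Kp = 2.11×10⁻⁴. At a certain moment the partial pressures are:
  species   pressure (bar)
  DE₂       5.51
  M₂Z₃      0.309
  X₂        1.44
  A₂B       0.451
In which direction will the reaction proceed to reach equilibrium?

no net change (already at equilibrium)

(G is a pure liquid — omitted from Qp.)
Qp = P(A₂B)·P(M₂Z₃)³ / (P(X₂)²·P(DE₂)²) = (0.451)·(0.309)³ / ((1.44)²·(5.51)²) = 2.11×10⁻⁴
Qp = 2.11×10⁻⁴ = Kp, so the system is already at equilibrium.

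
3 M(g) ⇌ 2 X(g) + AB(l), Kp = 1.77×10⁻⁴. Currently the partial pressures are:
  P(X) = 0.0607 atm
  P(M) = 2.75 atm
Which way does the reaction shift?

at equilibrium

(AB is a pure liquid — omitted from Qp.)
Qp = P(X)² / P(M)³ = (0.0607)² / (2.75)³ = 1.77×10⁻⁴
Qp = 1.77×10⁻⁴ = Kp, so the system is already at equilibrium.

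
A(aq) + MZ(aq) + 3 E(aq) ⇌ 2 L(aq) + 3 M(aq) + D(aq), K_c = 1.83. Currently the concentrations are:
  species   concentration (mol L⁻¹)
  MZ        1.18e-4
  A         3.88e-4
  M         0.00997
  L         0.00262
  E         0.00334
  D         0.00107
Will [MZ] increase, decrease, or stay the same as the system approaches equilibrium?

Q_c = [L]²·[M]³·[D] / ([A]·[MZ]·[E]³) = (0.00262)²·(0.00997)³·(0.00107) / ((3.88e-4)·(1.18e-4)·(0.00334)³) = 4.27
Q_c = 4.27 > K_c = 1.83: net reverse reaction.
MZ is a reactant, so it increases.

increase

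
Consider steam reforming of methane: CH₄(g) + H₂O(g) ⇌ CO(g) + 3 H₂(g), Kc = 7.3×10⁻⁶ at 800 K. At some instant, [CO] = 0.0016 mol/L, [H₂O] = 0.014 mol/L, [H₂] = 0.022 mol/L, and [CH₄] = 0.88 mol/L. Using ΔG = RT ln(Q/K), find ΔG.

Qc = [CO]·[H₂]³ / ([CH₄]·[H₂O]) = (0.0016)·(0.022)³ / ((0.88)·(0.014)) = 1.38×10⁻⁶
ΔG = RT ln(Qc/Kc) = (8.314 J mol⁻¹ K⁻¹)(800 K) × ln(1.38×10⁻⁶/7.3×10⁻⁶)
   = (6.651 kJ/mol)(-1.666) = -11.1 kJ/mol
ΔG < 0, so the forward reaction is spontaneous (proceeds forward).

ΔG = -11.1 kJ/mol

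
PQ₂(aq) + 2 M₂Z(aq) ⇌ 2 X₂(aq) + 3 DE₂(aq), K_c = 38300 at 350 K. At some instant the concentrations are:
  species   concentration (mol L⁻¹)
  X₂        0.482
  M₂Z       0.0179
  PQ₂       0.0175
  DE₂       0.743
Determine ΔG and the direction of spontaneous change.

Q_c = [X₂]²·[DE₂]³ / ([PQ₂]·[M₂Z]²) = (0.482)²·(0.743)³ / ((0.0175)·(0.0179)²) = 17000
ΔG = RT ln(Q_c/K_c) = (8.314 J mol⁻¹ K⁻¹)(350 K) × ln(17000/38300)
   = (2.910 kJ/mol)(-0.8122) = -2.36 kJ/mol
ΔG < 0, so the forward reaction is spontaneous (proceeds forward).

ΔG = -2.36 kJ/mol; the forward reaction is spontaneous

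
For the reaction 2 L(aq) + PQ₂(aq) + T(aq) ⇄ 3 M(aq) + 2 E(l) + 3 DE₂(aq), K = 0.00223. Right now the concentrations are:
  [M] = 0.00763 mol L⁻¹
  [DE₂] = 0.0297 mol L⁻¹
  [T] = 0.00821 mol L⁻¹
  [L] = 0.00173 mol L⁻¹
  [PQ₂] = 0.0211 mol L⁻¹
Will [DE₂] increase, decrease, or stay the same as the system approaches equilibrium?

decrease

(E is a pure liquid — omitted from Q.)
Q = [M]³·[DE₂]³ / ([L]²·[PQ₂]·[T]) = (0.00763)³·(0.0297)³ / ((0.00173)²·(0.0211)·(0.00821)) = 0.0224
Q = 0.0224 > K = 0.00223: net reverse reaction.
DE₂ is a product, so it decreases.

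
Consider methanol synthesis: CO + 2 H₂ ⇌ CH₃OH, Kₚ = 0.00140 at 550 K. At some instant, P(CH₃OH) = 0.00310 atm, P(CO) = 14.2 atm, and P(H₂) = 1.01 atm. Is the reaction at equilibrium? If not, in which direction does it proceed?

in the forward direction

Qₚ = P(CH₃OH) / (P(CO)·P(H₂)²) = (0.00310) / ((14.2)·(1.01)²) = 2.14×10⁻⁴
Qₚ = 2.14×10⁻⁴ < Kₚ = 0.00140, so the forward reaction proceeds.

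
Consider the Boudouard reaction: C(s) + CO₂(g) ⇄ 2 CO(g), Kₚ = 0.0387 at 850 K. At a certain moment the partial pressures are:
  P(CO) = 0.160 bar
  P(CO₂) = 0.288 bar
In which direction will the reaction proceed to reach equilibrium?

(C is a pure solid — omitted from Qₚ.)
Qₚ = P(CO)² / P(CO₂) = (0.160)² / (0.288) = 0.0889
Qₚ = 0.0889 > Kₚ = 0.0387, so the reverse reaction proceeds.

toward reactants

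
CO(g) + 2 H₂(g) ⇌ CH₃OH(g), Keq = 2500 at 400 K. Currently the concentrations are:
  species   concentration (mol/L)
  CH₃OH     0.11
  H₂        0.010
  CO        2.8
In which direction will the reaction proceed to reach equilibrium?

toward products

Q = [CH₃OH] / ([CO]·[H₂]²) = (0.11) / ((2.8)·(0.010)²) = 390
Q = 390 < Keq = 2500, so the forward reaction proceeds.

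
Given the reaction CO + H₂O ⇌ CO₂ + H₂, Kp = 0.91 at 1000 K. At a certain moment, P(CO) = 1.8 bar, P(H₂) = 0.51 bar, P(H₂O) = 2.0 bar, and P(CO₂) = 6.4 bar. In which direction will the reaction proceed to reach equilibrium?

Qp = P(CO₂)·P(H₂) / (P(CO)·P(H₂O)) = (6.4)·(0.51) / ((1.8)·(2.0)) = 0.91
Qp = 0.91 = Kp, so the system is already at equilibrium.

no net change (already at equilibrium)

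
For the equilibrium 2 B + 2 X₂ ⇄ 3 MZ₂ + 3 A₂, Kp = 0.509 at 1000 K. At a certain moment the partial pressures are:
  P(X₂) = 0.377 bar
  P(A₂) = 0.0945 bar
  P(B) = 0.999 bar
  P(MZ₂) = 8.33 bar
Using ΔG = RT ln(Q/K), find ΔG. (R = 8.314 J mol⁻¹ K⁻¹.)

ΔG = 15.9 kJ/mol

Qp = P(MZ₂)³·P(A₂)³ / (P(B)²·P(X₂)²) = (8.33)³·(0.0945)³ / ((0.999)²·(0.377)²) = 3.44
ΔG = RT ln(Qp/Kp) = (8.314 J mol⁻¹ K⁻¹)(1000 K) × ln(3.44/0.509)
   = (8.314 kJ/mol)(1.911) = 15.9 kJ/mol
ΔG > 0, so the forward reaction is non-spontaneous (proceeds in reverse).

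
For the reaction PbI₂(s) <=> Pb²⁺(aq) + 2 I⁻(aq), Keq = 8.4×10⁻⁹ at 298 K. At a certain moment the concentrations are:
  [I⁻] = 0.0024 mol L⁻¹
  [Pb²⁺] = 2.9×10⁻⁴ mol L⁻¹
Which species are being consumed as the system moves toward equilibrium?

PbI₂ (reactants)

(PbI₂ is a pure solid — omitted from Q.)
Q = [Pb²⁺]·[I⁻]² = (2.9×10⁻⁴)·(0.0024)² = 1.7×10⁻⁹
Q = 1.7×10⁻⁹ < Keq = 8.4×10⁻⁹: net forward reaction.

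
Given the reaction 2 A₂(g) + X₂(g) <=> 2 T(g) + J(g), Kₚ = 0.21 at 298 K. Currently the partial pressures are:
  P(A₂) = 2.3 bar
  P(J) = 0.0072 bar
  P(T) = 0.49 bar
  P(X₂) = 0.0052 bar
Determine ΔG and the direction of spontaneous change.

ΔG = -2.99 kJ/mol; the forward reaction is spontaneous

Qₚ = P(T)²·P(J) / (P(A₂)²·P(X₂)) = (0.49)²·(0.0072) / ((2.3)²·(0.0052)) = 0.0628
ΔG = RT ln(Qₚ/Kₚ) = (8.314 J mol⁻¹ K⁻¹)(298 K) × ln(0.0628/0.21)
   = (2.478 kJ/mol)(-1.207) = -2.99 kJ/mol
ΔG < 0, so the forward reaction is spontaneous (proceeds forward).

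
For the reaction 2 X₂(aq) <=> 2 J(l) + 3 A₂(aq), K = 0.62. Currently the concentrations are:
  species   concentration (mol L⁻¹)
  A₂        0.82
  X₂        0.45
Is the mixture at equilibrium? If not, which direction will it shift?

no; Q > K, reaction proceeds in reverse

(J is a pure liquid — omitted from Q.)
Q = [A₂]³ / [X₂]² = (0.82)³ / (0.45)² = 2.7
Q = 2.7 > K = 0.62: net reverse reaction.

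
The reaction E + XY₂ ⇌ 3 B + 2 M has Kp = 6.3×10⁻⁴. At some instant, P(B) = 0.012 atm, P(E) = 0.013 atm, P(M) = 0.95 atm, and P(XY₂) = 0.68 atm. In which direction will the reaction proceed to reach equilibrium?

Qp = P(B)³·P(M)² / (P(E)·P(XY₂)) = (0.012)³·(0.95)² / ((0.013)·(0.68)) = 1.8×10⁻⁴
Qp = 1.8×10⁻⁴ < Kp = 6.3×10⁻⁴, so the forward reaction proceeds.

to the right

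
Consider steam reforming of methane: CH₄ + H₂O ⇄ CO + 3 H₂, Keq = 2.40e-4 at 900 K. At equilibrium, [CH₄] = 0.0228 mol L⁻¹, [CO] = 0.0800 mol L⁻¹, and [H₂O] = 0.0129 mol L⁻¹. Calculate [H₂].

[H₂] = 0.00959 mol L⁻¹

At equilibrium, Keq = [CO]·[H₂]³ / ([CH₄]·[H₂O]) = 2.40e-4.
(0.0800)·([H₂])³ / ((0.0228)·(0.0129)) = 2.40e-4
[H₂]³ = 8.82e-7 ⇒ [H₂] = 0.00959 mol L⁻¹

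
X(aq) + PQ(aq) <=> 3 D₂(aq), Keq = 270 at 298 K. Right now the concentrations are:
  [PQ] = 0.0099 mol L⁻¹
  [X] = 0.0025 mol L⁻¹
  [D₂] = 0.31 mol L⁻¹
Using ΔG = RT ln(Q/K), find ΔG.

Q = [D₂]³ / ([X]·[PQ]) = (0.31)³ / ((0.0025)·(0.0099)) = 1200
ΔG = RT ln(Q/Keq) = (8.314 J mol⁻¹ K⁻¹)(298 K) × ln(1200/270)
   = (2.478 kJ/mol)(1.492) = 3.70 kJ/mol
ΔG > 0, so the forward reaction is non-spontaneous (proceeds in reverse).

ΔG = 3.70 kJ/mol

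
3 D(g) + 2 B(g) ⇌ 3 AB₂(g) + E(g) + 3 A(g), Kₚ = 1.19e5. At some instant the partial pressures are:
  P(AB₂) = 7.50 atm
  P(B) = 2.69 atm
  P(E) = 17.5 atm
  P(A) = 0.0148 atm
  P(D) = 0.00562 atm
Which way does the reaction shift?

Qₚ = P(AB₂)³·P(E)·P(A)³ / (P(D)³·P(B)²) = (7.50)³·(17.5)·(0.0148)³ / ((0.00562)³·(2.69)²) = 18600
Qₚ = 18600 < Kₚ = 1.19e5, so the forward reaction proceeds.

to the right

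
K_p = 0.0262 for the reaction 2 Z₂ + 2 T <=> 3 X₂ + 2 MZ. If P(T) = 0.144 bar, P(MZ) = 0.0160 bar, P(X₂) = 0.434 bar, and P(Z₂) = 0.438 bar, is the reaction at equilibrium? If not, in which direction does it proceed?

Q_p = P(X₂)³·P(MZ)² / (P(Z₂)²·P(T)²) = (0.434)³·(0.0160)² / ((0.438)²·(0.144)²) = 0.00526
Q_p = 0.00526 < K_p = 0.0262, so the forward reaction proceeds.

to the right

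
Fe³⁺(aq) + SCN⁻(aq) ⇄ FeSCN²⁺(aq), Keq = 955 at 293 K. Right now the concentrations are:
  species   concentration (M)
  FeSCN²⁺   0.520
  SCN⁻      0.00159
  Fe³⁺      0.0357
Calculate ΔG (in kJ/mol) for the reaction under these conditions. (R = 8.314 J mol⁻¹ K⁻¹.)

Q = [FeSCN²⁺] / ([Fe³⁺]·[SCN⁻]) = (0.520) / ((0.0357)·(0.00159)) = 9160
ΔG = RT ln(Q/Keq) = (8.314 J mol⁻¹ K⁻¹)(293 K) × ln(9160/955)
   = (2.436 kJ/mol)(2.261) = 5.51 kJ/mol
ΔG > 0, so the forward reaction is non-spontaneous (proceeds in reverse).

ΔG = 5.51 kJ/mol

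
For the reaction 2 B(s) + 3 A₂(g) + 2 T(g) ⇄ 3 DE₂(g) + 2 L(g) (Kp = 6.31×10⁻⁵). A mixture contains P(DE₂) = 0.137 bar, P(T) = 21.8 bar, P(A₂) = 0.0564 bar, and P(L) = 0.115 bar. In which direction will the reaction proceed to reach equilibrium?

in the reverse direction

(B is a pure solid — omitted from Qp.)
Qp = P(DE₂)³·P(L)² / (P(A₂)³·P(T)²) = (0.137)³·(0.115)² / ((0.0564)³·(21.8)²) = 3.99×10⁻⁴
Qp = 3.99×10⁻⁴ > Kp = 6.31×10⁻⁵, so the reverse reaction proceeds.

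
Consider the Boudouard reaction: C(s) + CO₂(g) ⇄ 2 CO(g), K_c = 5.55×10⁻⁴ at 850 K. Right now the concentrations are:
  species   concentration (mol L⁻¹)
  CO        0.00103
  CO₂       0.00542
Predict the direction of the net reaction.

(C is a pure solid — omitted from Q_c.)
Q_c = [CO]² / [CO₂] = (0.00103)² / (0.00542) = 1.96×10⁻⁴
Q_c = 1.96×10⁻⁴ < K_c = 5.55×10⁻⁴, so the forward reaction proceeds.

forward (toward products)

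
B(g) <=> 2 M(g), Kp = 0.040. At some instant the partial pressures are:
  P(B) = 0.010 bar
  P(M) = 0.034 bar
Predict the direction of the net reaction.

reverse (toward reactants)

Qp = P(M)² / P(B) = (0.034)² / (0.010) = 0.12
Qp = 0.12 > Kp = 0.040, so the reverse reaction proceeds.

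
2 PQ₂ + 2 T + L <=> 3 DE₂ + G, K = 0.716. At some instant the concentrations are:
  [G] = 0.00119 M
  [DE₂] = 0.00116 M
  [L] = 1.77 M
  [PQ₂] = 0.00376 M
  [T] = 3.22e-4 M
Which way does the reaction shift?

Q = [DE₂]³·[G] / ([PQ₂]²·[T]²·[L]) = (0.00116)³·(0.00119) / ((0.00376)²·(3.22e-4)²·(1.77)) = 0.716
Q = 0.716 = K, so the system is already at equilibrium.

neither direction; the system is at equilibrium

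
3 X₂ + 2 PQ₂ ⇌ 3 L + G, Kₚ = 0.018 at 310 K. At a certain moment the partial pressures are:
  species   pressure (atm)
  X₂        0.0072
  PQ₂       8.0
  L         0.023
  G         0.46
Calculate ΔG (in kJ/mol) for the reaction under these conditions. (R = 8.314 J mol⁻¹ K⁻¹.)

ΔG = 6.61 kJ/mol

Qₚ = P(L)³·P(G) / (P(X₂)³·P(PQ₂)²) = (0.023)³·(0.46) / ((0.0072)³·(8.0)²) = 0.234
ΔG = RT ln(Qₚ/Kₚ) = (8.314 J mol⁻¹ K⁻¹)(310 K) × ln(0.234/0.018)
   = (2.577 kJ/mol)(2.565) = 6.61 kJ/mol
ΔG > 0, so the forward reaction is non-spontaneous (proceeds in reverse).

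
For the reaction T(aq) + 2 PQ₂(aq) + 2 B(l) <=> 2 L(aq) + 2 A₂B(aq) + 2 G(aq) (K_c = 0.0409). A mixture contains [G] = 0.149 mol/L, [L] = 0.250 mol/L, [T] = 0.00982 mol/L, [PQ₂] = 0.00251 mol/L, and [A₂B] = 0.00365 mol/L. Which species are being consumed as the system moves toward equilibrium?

L, A₂B, G (products)

(B is a pure liquid — omitted from Q_c.)
Q_c = [L]²·[A₂B]²·[G]² / ([T]·[PQ₂]²) = (0.250)²·(0.00365)²·(0.149)² / ((0.00982)·(0.00251)²) = 0.299
Q_c = 0.299 > K_c = 0.0409: net reverse reaction.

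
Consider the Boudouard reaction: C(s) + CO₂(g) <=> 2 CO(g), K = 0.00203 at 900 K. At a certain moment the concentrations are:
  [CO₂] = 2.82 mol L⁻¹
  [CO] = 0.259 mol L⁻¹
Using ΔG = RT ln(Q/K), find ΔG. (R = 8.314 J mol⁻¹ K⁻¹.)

(C is a pure solid — omitted from Q.)
Q = [CO]² / [CO₂] = (0.259)² / (2.82) = 0.0238
ΔG = RT ln(Q/K) = (8.314 J mol⁻¹ K⁻¹)(900 K) × ln(0.0238/0.00203)
   = (7.483 kJ/mol)(2.462) = 18.4 kJ/mol
ΔG > 0, so the forward reaction is non-spontaneous (proceeds in reverse).

ΔG = 18.4 kJ/mol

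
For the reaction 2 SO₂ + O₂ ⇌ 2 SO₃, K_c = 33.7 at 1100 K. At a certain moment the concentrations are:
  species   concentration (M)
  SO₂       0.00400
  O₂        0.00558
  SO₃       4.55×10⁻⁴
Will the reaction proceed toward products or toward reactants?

Q_c = [SO₃]² / ([SO₂]²·[O₂]) = (4.55×10⁻⁴)² / ((0.00400)²·(0.00558)) = 2.32
Q_c = 2.32 < K_c = 33.7, so the forward reaction proceeds.

to the right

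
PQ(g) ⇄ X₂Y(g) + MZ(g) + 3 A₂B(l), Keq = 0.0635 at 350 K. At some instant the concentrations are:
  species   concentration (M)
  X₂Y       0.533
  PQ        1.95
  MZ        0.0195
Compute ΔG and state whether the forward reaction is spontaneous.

(A₂B is a pure liquid — omitted from Q.)
Q = [X₂Y]·[MZ] / [PQ] = (0.533)·(0.0195) / (1.95) = 0.00533
ΔG = RT ln(Q/Keq) = (8.314 J mol⁻¹ K⁻¹)(350 K) × ln(0.00533/0.0635)
   = (2.910 kJ/mol)(-2.478) = -7.21 kJ/mol
ΔG < 0, so the forward reaction is spontaneous (proceeds forward).

ΔG = -7.21 kJ/mol; the forward reaction is spontaneous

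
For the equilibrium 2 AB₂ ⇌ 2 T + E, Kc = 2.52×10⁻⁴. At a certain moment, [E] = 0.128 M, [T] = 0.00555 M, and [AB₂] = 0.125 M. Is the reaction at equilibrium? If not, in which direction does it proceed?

at equilibrium

Qc = [T]²·[E] / [AB₂]² = (0.00555)²·(0.128) / (0.125)² = 2.52×10⁻⁴
Qc = 2.52×10⁻⁴ = Kc, so the system is already at equilibrium.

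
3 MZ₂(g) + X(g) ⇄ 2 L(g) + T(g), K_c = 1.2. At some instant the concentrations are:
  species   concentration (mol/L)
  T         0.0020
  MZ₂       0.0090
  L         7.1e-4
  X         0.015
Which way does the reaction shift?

Q_c = [L]²·[T] / ([MZ₂]³·[X]) = (7.1e-4)²·(0.0020) / ((0.0090)³·(0.015)) = 0.092
Q_c = 0.092 < K_c = 1.2, so the forward reaction proceeds.

in the forward direction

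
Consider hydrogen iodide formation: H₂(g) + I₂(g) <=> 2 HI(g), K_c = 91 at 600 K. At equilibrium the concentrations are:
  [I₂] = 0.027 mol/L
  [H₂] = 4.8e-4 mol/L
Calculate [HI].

[HI] = 0.034 mol/L

At equilibrium, K_c = [HI]² / ([H₂]·[I₂]) = 91.
([HI])² / ((4.8e-4)·(0.027)) = 91
[HI]² = 0.00118 ⇒ [HI] = 0.034 mol/L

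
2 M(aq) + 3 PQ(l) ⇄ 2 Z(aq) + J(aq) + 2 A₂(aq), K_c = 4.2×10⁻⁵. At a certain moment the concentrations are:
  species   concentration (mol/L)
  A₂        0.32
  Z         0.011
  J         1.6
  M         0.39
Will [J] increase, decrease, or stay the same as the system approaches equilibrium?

decrease

(PQ is a pure liquid — omitted from Q_c.)
Q_c = [Z]²·[J]·[A₂]² / [M]² = (0.011)²·(1.6)·(0.32)² / (0.39)² = 1.3×10⁻⁴
Q_c = 1.3×10⁻⁴ > K_c = 4.2×10⁻⁵: net reverse reaction.
J is a product, so it decreases.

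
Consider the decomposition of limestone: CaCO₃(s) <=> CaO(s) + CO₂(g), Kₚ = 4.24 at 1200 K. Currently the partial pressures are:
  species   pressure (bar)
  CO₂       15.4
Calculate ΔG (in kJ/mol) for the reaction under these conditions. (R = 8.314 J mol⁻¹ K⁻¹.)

ΔG = 12.9 kJ/mol

(CaCO₃, CaO are pure solids — omitted from Qₚ.)
Qₚ = P(CO₂) = 15.4
ΔG = RT ln(Qₚ/Kₚ) = (8.314 J mol⁻¹ K⁻¹)(1200 K) × ln(15.4/4.24)
   = (9.977 kJ/mol)(1.290) = 12.9 kJ/mol
ΔG > 0, so the forward reaction is non-spontaneous (proceeds in reverse).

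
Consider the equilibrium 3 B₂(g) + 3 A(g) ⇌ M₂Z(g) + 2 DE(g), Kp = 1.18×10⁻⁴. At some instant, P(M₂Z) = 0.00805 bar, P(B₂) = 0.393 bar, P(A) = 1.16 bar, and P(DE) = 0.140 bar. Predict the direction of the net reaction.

in the reverse direction

Qp = P(M₂Z)·P(DE)² / (P(B₂)³·P(A)³) = (0.00805)·(0.140)² / ((0.393)³·(1.16)³) = 0.00167
Qp = 0.00167 > Kp = 1.18×10⁻⁴, so the reverse reaction proceeds.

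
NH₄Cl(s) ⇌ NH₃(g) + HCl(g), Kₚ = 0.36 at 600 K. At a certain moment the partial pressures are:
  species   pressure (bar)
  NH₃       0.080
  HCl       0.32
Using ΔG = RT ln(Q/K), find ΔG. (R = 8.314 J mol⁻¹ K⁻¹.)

(NH₄Cl is a pure solid — omitted from Qₚ.)
Qₚ = P(NH₃)·P(HCl) = (0.080)·(0.32) = 0.0256
ΔG = RT ln(Qₚ/Kₚ) = (8.314 J mol⁻¹ K⁻¹)(600 K) × ln(0.0256/0.36)
   = (4.988 kJ/mol)(-2.644) = -13.2 kJ/mol
ΔG < 0, so the forward reaction is spontaneous (proceeds forward).

ΔG = -13.2 kJ/mol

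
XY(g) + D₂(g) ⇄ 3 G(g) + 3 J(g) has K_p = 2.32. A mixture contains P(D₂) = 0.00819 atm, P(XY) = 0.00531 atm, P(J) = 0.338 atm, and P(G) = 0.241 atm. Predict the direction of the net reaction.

toward reactants

Q_p = P(G)³·P(J)³ / (P(XY)·P(D₂)) = (0.241)³·(0.338)³ / ((0.00531)·(0.00819)) = 12.4
Q_p = 12.4 > K_p = 2.32, so the reverse reaction proceeds.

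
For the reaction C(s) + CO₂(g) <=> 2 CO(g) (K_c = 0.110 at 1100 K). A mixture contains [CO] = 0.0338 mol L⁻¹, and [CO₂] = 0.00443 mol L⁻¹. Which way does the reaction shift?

in the reverse direction

(C is a pure solid — omitted from Q_c.)
Q_c = [CO]² / [CO₂] = (0.0338)² / (0.00443) = 0.258
Q_c = 0.258 > K_c = 0.110, so the reverse reaction proceeds.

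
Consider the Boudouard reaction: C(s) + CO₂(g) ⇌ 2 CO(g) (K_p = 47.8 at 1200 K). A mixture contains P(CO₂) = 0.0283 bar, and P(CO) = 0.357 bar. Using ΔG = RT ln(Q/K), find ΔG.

(C is a pure solid — omitted from Q_p.)
Q_p = P(CO)² / P(CO₂) = (0.357)² / (0.0283) = 4.50
ΔG = RT ln(Q_p/K_p) = (8.314 J mol⁻¹ K⁻¹)(1200 K) × ln(4.50/47.8)
   = (9.977 kJ/mol)(-2.363) = -23.6 kJ/mol
ΔG < 0, so the forward reaction is spontaneous (proceeds forward).

ΔG = -23.6 kJ/mol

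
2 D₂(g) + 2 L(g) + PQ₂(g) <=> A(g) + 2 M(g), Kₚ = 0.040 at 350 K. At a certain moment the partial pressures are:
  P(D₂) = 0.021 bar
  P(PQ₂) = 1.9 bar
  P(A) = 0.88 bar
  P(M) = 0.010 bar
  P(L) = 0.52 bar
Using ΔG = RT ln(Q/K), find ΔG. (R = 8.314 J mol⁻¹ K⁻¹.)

Qₚ = P(A)·P(M)² / (P(D₂)²·P(L)²·P(PQ₂)) = (0.88)·(0.010)² / ((0.021)²·(0.52)²·(1.9)) = 0.388
ΔG = RT ln(Qₚ/Kₚ) = (8.314 J mol⁻¹ K⁻¹)(350 K) × ln(0.388/0.040)
   = (2.910 kJ/mol)(2.272) = 6.61 kJ/mol
ΔG > 0, so the forward reaction is non-spontaneous (proceeds in reverse).

ΔG = 6.61 kJ/mol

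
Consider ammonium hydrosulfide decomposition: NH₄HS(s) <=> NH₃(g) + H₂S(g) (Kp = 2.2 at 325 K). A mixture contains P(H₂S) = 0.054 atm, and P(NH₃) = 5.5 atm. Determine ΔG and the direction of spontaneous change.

ΔG = -5.41 kJ/mol; the forward reaction is spontaneous

(NH₄HS is a pure solid — omitted from Qp.)
Qp = P(NH₃)·P(H₂S) = (5.5)·(0.054) = 0.297
ΔG = RT ln(Qp/Kp) = (8.314 J mol⁻¹ K⁻¹)(325 K) × ln(0.297/2.2)
   = (2.702 kJ/mol)(-2.002) = -5.41 kJ/mol
ΔG < 0, so the forward reaction is spontaneous (proceeds forward).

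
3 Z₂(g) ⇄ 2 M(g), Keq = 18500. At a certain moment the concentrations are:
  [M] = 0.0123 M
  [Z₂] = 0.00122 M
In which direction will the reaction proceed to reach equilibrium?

Q = [M]² / [Z₂]³ = (0.0123)² / (0.00122)³ = 83300
Q = 83300 > Keq = 18500, so the reverse reaction proceeds.

reverse (toward reactants)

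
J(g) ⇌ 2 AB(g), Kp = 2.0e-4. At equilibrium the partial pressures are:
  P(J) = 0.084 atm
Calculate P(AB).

At equilibrium, Kp = P(AB)² / P(J) = 2.0e-4.
(P(AB))² / (0.084) = 2.0e-4
P(AB)² = 1.68e-5 ⇒ P(AB) = 0.0041 atm

P(AB) = 0.0041 atm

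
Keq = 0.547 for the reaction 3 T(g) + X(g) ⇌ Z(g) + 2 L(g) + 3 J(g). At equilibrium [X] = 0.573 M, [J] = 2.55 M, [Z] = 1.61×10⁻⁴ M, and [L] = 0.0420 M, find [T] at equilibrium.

[T] = 0.0247 M

At equilibrium, Keq = [Z]·[L]²·[J]³ / ([T]³·[X]) = 0.547.
(1.61×10⁻⁴)·(0.0420)²·(2.55)³ / (([T])³·(0.573)) = 0.547
[T]³ = 1.50×10⁻⁵ ⇒ [T] = 0.0247 M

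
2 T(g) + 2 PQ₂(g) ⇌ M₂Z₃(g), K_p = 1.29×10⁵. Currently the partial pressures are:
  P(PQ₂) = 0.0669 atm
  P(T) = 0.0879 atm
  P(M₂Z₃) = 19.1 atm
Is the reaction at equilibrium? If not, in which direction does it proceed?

Q_p = P(M₂Z₃) / (P(T)²·P(PQ₂)²) = (19.1) / ((0.0879)²·(0.0669)²) = 5.52×10⁵
Q_p = 5.52×10⁵ > K_p = 1.29×10⁵, so the reverse reaction proceeds.

reverse (toward reactants)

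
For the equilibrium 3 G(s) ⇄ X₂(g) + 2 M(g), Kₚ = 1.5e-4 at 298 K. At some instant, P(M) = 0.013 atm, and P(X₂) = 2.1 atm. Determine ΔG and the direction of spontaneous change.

ΔG = 2.13 kJ/mol; the forward reaction is non-spontaneous

(G is a pure solid — omitted from Qₚ.)
Qₚ = P(X₂)·P(M)² = (2.1)·(0.013)² = 3.55e-4
ΔG = RT ln(Qₚ/Kₚ) = (8.314 J mol⁻¹ K⁻¹)(298 K) × ln(3.55e-4/1.5e-4)
   = (2.478 kJ/mol)(0.8615) = 2.13 kJ/mol
ΔG > 0, so the forward reaction is non-spontaneous (proceeds in reverse).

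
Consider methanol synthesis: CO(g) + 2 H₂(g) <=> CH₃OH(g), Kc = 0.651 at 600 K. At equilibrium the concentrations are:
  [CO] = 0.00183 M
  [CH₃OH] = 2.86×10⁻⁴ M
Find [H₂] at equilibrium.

[H₂] = 0.490 M

At equilibrium, Kc = [CH₃OH] / ([CO]·[H₂]²) = 0.651.
(2.86×10⁻⁴) / ((0.00183)·([H₂])²) = 0.651
[H₂]² = 0.240 ⇒ [H₂] = 0.490 M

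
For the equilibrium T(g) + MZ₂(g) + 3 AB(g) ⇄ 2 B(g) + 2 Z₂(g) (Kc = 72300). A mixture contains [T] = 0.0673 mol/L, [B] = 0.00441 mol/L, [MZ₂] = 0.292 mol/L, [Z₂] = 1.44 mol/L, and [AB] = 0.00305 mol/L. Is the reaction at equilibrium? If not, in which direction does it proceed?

neither direction; the system is at equilibrium

Qc = [B]²·[Z₂]² / ([T]·[MZ₂]·[AB]³) = (0.00441)²·(1.44)² / ((0.0673)·(0.292)·(0.00305)³) = 72300
Qc = 72300 = Kc, so the system is already at equilibrium.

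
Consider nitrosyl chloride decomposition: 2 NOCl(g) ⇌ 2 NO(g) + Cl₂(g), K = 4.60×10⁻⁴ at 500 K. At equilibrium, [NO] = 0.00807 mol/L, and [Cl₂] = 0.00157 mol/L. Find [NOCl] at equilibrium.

At equilibrium, K = [NO]²·[Cl₂] / [NOCl]² = 4.60×10⁻⁴.
(0.00807)²·(0.00157) / ([NOCl])² = 4.60×10⁻⁴
[NOCl]² = 2.22×10⁻⁴ ⇒ [NOCl] = 0.0149 mol/L

[NOCl] = 0.0149 mol/L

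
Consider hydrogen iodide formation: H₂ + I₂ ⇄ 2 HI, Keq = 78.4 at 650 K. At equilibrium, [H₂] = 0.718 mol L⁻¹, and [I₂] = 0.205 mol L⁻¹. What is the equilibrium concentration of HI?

[HI] = 3.40 mol L⁻¹

At equilibrium, Keq = [HI]² / ([H₂]·[I₂]) = 78.4.
([HI])² / ((0.718)·(0.205)) = 78.4
[HI]² = 11.5 ⇒ [HI] = 3.40 mol L⁻¹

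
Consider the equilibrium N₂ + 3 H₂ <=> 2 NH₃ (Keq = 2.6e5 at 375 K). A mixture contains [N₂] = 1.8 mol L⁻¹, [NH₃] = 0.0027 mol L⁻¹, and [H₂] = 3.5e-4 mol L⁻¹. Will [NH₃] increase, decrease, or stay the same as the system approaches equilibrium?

Q = [NH₃]² / ([N₂]·[H₂]³) = (0.0027)² / ((1.8)·(3.5e-4)³) = 94000
Q = 94000 < Keq = 2.6e5: net forward reaction.
NH₃ is a product, so it increases.

increase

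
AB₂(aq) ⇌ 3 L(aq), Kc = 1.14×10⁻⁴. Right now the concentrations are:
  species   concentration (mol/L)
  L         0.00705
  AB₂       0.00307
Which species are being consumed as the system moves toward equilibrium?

Qc = [L]³ / [AB₂] = (0.00705)³ / (0.00307) = 1.14×10⁻⁴
Qc = 1.14×10⁻⁴ = Kc; the system is at equilibrium.

none (at equilibrium)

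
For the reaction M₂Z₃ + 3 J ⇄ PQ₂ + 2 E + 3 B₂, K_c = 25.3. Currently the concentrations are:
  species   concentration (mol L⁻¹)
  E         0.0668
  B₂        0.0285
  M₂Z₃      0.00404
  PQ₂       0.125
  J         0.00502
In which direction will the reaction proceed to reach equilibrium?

neither direction; the system is at equilibrium

Q_c = [PQ₂]·[E]²·[B₂]³ / ([M₂Z₃]·[J]³) = (0.125)·(0.0668)²·(0.0285)³ / ((0.00404)·(0.00502)³) = 25.3
Q_c = 25.3 = K_c, so the system is already at equilibrium.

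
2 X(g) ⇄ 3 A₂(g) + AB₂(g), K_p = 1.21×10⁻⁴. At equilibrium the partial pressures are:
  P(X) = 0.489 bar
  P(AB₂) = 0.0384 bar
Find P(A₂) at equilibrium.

At equilibrium, K_p = P(A₂)³·P(AB₂) / P(X)² = 1.21×10⁻⁴.
(P(A₂))³·(0.0384) / (0.489)² = 1.21×10⁻⁴
P(A₂)³ = 7.53×10⁻⁴ ⇒ P(A₂) = 0.0910 bar

P(A₂) = 0.0910 bar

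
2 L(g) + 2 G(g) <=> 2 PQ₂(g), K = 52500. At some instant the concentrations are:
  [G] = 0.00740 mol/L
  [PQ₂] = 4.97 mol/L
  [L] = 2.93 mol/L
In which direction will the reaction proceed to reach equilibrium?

at equilibrium

Q = [PQ₂]² / ([L]²·[G]²) = (4.97)² / ((2.93)²·(0.00740)²) = 52500
Q = 52500 = K, so the system is already at equilibrium.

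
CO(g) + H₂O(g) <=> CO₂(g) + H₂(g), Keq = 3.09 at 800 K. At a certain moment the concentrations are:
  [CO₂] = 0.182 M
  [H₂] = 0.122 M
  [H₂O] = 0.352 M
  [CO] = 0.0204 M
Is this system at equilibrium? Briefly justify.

yes, at equilibrium

Q = [CO₂]·[H₂] / ([CO]·[H₂O]) = (0.182)·(0.122) / ((0.0204)·(0.352)) = 3.09
Q = 3.09 = Keq; the system is at equilibrium.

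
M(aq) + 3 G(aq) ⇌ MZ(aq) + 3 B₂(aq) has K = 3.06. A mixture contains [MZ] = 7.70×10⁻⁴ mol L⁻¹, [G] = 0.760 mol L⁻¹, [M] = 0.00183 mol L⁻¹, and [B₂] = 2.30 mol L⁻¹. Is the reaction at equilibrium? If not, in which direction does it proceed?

to the left

Q = [MZ]·[B₂]³ / ([M]·[G]³) = (7.70×10⁻⁴)·(2.30)³ / ((0.00183)·(0.760)³) = 11.7
Q = 11.7 > K = 3.06, so the reverse reaction proceeds.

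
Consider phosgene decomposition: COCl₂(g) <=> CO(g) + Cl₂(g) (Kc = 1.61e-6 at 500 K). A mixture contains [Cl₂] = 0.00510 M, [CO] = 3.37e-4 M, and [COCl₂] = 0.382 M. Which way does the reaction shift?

Qc = [CO]·[Cl₂] / [COCl₂] = (3.37e-4)·(0.00510) / (0.382) = 4.50e-6
Qc = 4.50e-6 > Kc = 1.61e-6, so the reverse reaction proceeds.

reverse (toward reactants)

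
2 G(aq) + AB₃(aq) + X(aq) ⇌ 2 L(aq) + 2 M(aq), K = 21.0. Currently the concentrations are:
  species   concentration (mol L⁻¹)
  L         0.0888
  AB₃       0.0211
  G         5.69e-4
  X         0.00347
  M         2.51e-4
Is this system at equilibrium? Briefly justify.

yes, at equilibrium

Q = [L]²·[M]² / ([G]²·[AB₃]·[X]) = (0.0888)²·(2.51e-4)² / ((5.69e-4)²·(0.0211)·(0.00347)) = 21.0
Q = 21.0 = K; the system is at equilibrium.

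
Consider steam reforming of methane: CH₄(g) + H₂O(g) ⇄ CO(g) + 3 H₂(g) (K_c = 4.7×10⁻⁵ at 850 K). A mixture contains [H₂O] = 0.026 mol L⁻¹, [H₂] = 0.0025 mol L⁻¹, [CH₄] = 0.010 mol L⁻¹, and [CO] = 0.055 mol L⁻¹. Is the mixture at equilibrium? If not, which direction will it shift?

no; Q < K, reaction proceeds forward

Q_c = [CO]·[H₂]³ / ([CH₄]·[H₂O]) = (0.055)·(0.0025)³ / ((0.010)·(0.026)) = 3.3×10⁻⁶
Q_c = 3.3×10⁻⁶ < K_c = 4.7×10⁻⁵: net forward reaction.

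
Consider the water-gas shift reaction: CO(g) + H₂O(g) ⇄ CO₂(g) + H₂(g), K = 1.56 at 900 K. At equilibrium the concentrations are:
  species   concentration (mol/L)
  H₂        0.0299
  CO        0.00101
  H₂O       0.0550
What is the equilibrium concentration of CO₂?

[CO₂] = 0.00290 mol/L

At equilibrium, K = [CO₂]·[H₂] / ([CO]·[H₂O]) = 1.56.
([CO₂])·(0.0299) / ((0.00101)·(0.0550)) = 1.56
[CO₂] = 0.00290 mol/L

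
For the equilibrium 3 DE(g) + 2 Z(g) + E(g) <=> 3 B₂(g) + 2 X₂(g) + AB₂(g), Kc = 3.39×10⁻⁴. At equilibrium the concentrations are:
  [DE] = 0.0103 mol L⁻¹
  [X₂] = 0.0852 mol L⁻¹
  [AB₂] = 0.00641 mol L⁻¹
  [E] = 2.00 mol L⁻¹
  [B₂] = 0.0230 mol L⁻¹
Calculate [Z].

[Z] = 0.874 mol L⁻¹

At equilibrium, Kc = [B₂]³·[X₂]²·[AB₂] / ([DE]³·[Z]²·[E]) = 3.39×10⁻⁴.
(0.0230)³·(0.0852)²·(0.00641) / ((0.0103)³·([Z])²·(2.00)) = 3.39×10⁻⁴
[Z]² = 0.764 ⇒ [Z] = 0.874 mol L⁻¹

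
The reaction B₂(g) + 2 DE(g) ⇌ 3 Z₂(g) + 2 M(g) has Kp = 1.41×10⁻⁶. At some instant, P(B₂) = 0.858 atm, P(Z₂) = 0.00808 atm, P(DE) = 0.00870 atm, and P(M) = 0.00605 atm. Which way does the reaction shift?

Qp = P(Z₂)³·P(M)² / (P(B₂)·P(DE)²) = (0.00808)³·(0.00605)² / ((0.858)·(0.00870)²) = 2.97×10⁻⁷
Qp = 2.97×10⁻⁷ < Kp = 1.41×10⁻⁶, so the forward reaction proceeds.

in the forward direction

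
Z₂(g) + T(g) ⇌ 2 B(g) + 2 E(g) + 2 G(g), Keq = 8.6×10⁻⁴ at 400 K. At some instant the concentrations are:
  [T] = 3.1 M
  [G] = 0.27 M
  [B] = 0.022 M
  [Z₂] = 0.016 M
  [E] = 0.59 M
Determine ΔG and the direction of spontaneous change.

ΔG = -4.14 kJ/mol; the forward reaction is spontaneous

Q = [B]²·[E]²·[G]² / ([Z₂]·[T]) = (0.022)²·(0.59)²·(0.27)² / ((0.016)·(3.1)) = 2.48×10⁻⁴
ΔG = RT ln(Q/Keq) = (8.314 J mol⁻¹ K⁻¹)(400 K) × ln(2.48×10⁻⁴/8.6×10⁻⁴)
   = (3.326 kJ/mol)(-1.244) = -4.14 kJ/mol
ΔG < 0, so the forward reaction is spontaneous (proceeds forward).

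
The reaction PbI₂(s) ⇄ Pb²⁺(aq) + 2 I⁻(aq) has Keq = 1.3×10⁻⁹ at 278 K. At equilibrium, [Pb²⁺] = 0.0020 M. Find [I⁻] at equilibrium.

(PbI₂ is a pure solid — omitted from Keq.)
At equilibrium, Keq = [Pb²⁺]·[I⁻]² = 1.3×10⁻⁹.
(0.0020)·([I⁻])² = 1.3×10⁻⁹
[I⁻]² = 6.50×10⁻⁷ ⇒ [I⁻] = 8.1×10⁻⁴ M

[I⁻] = 8.1×10⁻⁴ M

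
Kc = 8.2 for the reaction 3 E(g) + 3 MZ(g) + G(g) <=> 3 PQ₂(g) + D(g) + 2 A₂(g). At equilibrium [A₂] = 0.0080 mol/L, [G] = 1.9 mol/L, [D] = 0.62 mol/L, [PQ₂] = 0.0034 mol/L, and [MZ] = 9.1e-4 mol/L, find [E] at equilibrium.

At equilibrium, Kc = [PQ₂]³·[D]·[A₂]² / ([E]³·[MZ]³·[G]) = 8.2.
(0.0034)³·(0.62)·(0.0080)² / (([E])³·(9.1e-4)³·(1.9)) = 8.2
[E]³ = 1.33e-4 ⇒ [E] = 0.051 mol/L

[E] = 0.051 mol/L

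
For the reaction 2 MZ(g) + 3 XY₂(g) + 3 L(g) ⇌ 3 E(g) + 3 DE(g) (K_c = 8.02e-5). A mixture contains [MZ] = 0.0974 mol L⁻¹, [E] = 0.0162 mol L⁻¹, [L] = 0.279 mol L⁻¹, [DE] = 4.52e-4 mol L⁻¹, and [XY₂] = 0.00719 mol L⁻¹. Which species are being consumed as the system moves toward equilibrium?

Q_c = [E]³·[DE]³ / ([MZ]²·[XY₂]³·[L]³) = (0.0162)³·(4.52e-4)³ / ((0.0974)²·(0.00719)³·(0.279)³) = 5.13e-6
Q_c = 5.13e-6 < K_c = 8.02e-5: net forward reaction.

MZ, XY₂, L (reactants)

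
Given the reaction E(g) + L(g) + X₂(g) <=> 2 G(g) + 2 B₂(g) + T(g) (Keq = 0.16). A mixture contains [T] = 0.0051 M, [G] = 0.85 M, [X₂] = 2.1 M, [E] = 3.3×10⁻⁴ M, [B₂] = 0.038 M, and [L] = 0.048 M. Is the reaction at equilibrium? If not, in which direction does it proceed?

Q = [G]²·[B₂]²·[T] / ([E]·[L]·[X₂]) = (0.85)²·(0.038)²·(0.0051) / ((3.3×10⁻⁴)·(0.048)·(2.1)) = 0.16
Q = 0.16 = Keq, so the system is already at equilibrium.

no net change (already at equilibrium)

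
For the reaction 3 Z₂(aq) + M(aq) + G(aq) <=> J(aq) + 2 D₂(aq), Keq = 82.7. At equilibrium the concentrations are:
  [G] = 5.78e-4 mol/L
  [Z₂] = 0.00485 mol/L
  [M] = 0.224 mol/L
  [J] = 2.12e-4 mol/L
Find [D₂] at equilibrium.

[D₂] = 0.00240 mol/L

At equilibrium, Keq = [J]·[D₂]² / ([Z₂]³·[M]·[G]) = 82.7.
(2.12e-4)·([D₂])² / ((0.00485)³·(0.224)·(5.78e-4)) = 82.7
[D₂]² = 5.76e-6 ⇒ [D₂] = 0.00240 mol/L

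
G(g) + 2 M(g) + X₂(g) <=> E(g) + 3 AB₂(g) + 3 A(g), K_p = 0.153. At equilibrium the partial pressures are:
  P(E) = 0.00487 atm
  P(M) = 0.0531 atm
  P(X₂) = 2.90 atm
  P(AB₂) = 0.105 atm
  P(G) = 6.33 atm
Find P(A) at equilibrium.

P(A) = 11.2 atm

At equilibrium, K_p = P(E)·P(AB₂)³·P(A)³ / (P(G)·P(M)²·P(X₂)) = 0.153.
(0.00487)·(0.105)³·(P(A))³ / ((6.33)·(0.0531)²·(2.90)) = 0.153
P(A)³ = 1400 ⇒ P(A) = 11.2 atm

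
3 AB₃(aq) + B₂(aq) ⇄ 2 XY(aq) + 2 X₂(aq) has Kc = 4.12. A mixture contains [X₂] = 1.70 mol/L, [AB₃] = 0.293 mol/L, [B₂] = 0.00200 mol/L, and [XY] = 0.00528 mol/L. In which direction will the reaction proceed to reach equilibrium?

Qc = [XY]²·[X₂]² / ([AB₃]³·[B₂]) = (0.00528)²·(1.70)² / ((0.293)³·(0.00200)) = 1.60
Qc = 1.60 < Kc = 4.12, so the forward reaction proceeds.

in the forward direction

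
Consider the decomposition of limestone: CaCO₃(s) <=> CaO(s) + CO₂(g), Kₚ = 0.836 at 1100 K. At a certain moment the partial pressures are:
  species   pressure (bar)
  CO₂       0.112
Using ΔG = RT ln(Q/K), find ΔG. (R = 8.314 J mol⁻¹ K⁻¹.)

ΔG = -18.4 kJ/mol

(CaCO₃, CaO are pure solids — omitted from Qₚ.)
Qₚ = P(CO₂) = 0.112
ΔG = RT ln(Qₚ/Kₚ) = (8.314 J mol⁻¹ K⁻¹)(1100 K) × ln(0.112/0.836)
   = (9.145 kJ/mol)(-2.010) = -18.4 kJ/mol
ΔG < 0, so the forward reaction is spontaneous (proceeds forward).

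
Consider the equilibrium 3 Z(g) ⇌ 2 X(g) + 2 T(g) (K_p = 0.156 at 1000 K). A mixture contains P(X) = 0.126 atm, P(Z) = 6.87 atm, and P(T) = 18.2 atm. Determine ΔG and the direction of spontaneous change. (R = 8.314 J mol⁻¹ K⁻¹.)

Q_p = P(X)²·P(T)² / P(Z)³ = (0.126)²·(18.2)² / (6.87)³ = 0.0162
ΔG = RT ln(Q_p/K_p) = (8.314 J mol⁻¹ K⁻¹)(1000 K) × ln(0.0162/0.156)
   = (8.314 kJ/mol)(-2.265) = -18.8 kJ/mol
ΔG < 0, so the forward reaction is spontaneous (proceeds forward).

ΔG = -18.8 kJ/mol; the forward reaction is spontaneous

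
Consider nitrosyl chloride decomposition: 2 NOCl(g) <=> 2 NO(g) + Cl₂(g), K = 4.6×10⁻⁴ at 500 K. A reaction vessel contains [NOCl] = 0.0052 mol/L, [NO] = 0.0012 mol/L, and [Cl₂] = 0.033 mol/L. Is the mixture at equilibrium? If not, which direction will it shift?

Q = [NO]²·[Cl₂] / [NOCl]² = (0.0012)²·(0.033) / (0.0052)² = 0.0018
Q = 0.0018 > K = 4.6×10⁻⁴: net reverse reaction.

no; Q > K, reaction proceeds in reverse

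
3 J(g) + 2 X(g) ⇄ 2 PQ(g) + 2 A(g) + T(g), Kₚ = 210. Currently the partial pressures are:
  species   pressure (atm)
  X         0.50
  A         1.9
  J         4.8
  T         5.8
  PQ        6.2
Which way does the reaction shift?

forward (toward products)

Qₚ = P(PQ)²·P(A)²·P(T) / (P(J)³·P(X)²) = (6.2)²·(1.9)²·(5.8) / ((4.8)³·(0.50)²) = 29
Qₚ = 29 < Kₚ = 210, so the forward reaction proceeds.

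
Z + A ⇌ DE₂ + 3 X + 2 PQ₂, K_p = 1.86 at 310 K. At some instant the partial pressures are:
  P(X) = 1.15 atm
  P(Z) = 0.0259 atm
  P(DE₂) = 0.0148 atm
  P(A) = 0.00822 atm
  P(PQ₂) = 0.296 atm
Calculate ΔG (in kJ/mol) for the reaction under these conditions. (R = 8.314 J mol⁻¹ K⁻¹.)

ΔG = 4.14 kJ/mol

Q_p = P(DE₂)·P(X)³·P(PQ₂)² / (P(Z)·P(A)) = (0.0148)·(1.15)³·(0.296)² / ((0.0259)·(0.00822)) = 9.26
ΔG = RT ln(Q_p/K_p) = (8.314 J mol⁻¹ K⁻¹)(310 K) × ln(9.26/1.86)
   = (2.577 kJ/mol)(1.605) = 4.14 kJ/mol
ΔG > 0, so the forward reaction is non-spontaneous (proceeds in reverse).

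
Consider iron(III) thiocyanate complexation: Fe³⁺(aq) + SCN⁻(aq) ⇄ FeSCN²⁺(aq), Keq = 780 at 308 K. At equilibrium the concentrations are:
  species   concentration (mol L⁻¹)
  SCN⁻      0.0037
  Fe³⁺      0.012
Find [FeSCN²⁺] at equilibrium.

At equilibrium, Keq = [FeSCN²⁺] / ([Fe³⁺]·[SCN⁻]) = 780.
([FeSCN²⁺]) / ((0.012)·(0.0037)) = 780
[FeSCN²⁺] = 0.0346 = 0.035 mol L⁻¹

[FeSCN²⁺] = 0.035 mol L⁻¹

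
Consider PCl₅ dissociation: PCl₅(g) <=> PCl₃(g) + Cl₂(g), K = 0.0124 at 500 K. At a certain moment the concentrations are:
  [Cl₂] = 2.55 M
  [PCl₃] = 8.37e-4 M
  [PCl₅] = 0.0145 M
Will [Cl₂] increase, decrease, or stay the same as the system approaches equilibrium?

decrease

Q = [PCl₃]·[Cl₂] / [PCl₅] = (8.37e-4)·(2.55) / (0.0145) = 0.147
Q = 0.147 > K = 0.0124: net reverse reaction.
Cl₂ is a product, so it decreases.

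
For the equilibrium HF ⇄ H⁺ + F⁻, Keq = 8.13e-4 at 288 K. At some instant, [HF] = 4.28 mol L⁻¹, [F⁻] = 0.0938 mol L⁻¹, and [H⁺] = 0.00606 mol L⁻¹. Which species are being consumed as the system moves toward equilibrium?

HF (reactants)

Q = [H⁺]·[F⁻] / [HF] = (0.00606)·(0.0938) / (4.28) = 1.33e-4
Q = 1.33e-4 < Keq = 8.13e-4: net forward reaction.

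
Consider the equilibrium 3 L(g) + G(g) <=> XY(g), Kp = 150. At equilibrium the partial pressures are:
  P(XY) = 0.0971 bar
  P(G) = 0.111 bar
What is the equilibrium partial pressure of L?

P(L) = 0.180 bar

At equilibrium, Kp = P(XY) / (P(L)³·P(G)) = 150.
(0.0971) / ((P(L))³·(0.111)) = 150
P(L)³ = 0.00583 ⇒ P(L) = 0.180 bar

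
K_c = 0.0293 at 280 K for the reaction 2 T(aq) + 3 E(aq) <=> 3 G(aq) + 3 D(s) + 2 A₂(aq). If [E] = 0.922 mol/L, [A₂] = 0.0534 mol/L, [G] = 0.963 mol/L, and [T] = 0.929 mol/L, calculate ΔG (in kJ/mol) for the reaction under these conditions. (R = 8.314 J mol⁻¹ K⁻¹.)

ΔG = -4.78 kJ/mol

(D is a pure solid — omitted from Q_c.)
Q_c = [G]³·[A₂]² / ([T]²·[E]³) = (0.963)³·(0.0534)² / ((0.929)²·(0.922)³) = 0.00376
ΔG = RT ln(Q_c/K_c) = (8.314 J mol⁻¹ K⁻¹)(280 K) × ln(0.00376/0.0293)
   = (2.328 kJ/mol)(-2.053) = -4.78 kJ/mol
ΔG < 0, so the forward reaction is spontaneous (proceeds forward).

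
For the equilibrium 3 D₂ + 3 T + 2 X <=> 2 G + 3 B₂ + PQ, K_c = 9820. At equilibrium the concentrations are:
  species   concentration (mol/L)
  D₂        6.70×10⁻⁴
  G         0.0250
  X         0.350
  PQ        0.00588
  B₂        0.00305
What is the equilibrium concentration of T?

[T] = 0.00661 mol/L

At equilibrium, K_c = [G]²·[B₂]³·[PQ] / ([D₂]³·[T]³·[X]²) = 9820.
(0.0250)²·(0.00305)³·(0.00588) / ((6.70×10⁻⁴)³·([T])³·(0.350)²) = 9820
[T]³ = 2.88×10⁻⁷ ⇒ [T] = 0.00661 mol/L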